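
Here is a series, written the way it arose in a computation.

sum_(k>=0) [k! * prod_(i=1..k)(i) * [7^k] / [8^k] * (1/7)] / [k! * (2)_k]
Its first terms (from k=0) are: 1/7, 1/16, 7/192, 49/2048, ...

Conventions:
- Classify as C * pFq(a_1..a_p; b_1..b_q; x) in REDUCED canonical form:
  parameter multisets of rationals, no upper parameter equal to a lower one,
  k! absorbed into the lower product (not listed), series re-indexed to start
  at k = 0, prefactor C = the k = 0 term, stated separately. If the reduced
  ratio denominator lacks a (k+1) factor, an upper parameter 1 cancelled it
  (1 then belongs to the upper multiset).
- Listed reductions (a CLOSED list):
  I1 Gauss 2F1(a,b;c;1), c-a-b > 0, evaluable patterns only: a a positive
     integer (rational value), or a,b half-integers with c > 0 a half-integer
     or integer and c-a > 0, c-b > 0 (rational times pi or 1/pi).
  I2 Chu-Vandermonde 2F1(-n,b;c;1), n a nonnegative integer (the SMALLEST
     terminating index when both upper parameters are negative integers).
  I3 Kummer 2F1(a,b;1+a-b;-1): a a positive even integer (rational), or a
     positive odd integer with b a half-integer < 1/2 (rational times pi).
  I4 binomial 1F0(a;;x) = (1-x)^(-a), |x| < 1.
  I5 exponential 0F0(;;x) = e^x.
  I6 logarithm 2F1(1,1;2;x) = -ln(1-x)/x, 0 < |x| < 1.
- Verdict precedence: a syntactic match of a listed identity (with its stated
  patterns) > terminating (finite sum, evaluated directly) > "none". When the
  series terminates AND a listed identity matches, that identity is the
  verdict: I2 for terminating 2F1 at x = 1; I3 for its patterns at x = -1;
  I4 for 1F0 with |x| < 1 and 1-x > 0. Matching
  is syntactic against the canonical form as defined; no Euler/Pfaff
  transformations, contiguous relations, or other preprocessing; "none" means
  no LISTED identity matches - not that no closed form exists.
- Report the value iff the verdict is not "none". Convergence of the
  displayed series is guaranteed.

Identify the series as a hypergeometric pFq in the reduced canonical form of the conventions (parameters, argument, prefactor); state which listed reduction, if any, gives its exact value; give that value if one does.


Prefactor 1/7, argument 7/8: 2F1 with upper {1, 1} over lower {2}. Verdict: this is the I6 logarithm reduction (the logarithm: parameters (1,1;2), x = 7/8). Sum: (-8/49) * ln(1/8).

First insight: from the first term 1/7: the two geometric factors (C = 1/7, x = 7/8) combine into one argument.
Term ratio: r(k) = (7/8) * (k+1) (k+1) / [(k+2) (k+1)] - poly over poly, x = (7/8) from leading terms; C = 1/7 at k = 0.


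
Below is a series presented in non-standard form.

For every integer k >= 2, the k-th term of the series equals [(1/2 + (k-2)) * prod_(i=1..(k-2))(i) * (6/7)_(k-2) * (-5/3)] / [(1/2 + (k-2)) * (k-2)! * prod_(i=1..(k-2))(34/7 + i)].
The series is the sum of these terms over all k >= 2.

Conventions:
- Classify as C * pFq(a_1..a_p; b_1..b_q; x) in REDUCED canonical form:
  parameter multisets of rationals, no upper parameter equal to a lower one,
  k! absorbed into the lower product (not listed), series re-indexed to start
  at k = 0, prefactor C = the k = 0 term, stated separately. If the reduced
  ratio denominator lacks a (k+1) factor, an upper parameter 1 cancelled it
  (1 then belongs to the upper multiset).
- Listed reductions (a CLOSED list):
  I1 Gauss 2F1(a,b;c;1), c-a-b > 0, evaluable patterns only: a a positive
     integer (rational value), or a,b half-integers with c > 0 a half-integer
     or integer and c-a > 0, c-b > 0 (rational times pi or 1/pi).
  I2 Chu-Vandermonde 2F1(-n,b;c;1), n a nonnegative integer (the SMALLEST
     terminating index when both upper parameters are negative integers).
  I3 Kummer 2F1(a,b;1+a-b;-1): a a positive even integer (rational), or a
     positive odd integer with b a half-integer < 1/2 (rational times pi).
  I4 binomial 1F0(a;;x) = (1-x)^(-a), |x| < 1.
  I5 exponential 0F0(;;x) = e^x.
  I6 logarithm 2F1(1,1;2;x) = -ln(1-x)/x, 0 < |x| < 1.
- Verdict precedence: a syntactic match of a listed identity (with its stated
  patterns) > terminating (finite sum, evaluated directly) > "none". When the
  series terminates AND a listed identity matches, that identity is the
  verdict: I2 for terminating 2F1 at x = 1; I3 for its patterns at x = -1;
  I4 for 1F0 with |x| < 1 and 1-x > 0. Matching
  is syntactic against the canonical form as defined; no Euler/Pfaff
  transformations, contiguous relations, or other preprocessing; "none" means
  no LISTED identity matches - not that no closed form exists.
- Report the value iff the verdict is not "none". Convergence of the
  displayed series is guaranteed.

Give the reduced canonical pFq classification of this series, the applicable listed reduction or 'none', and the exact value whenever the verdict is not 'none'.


Canonical form: C = -5/3 times 2F1 with upper {6/7, 1}, lower {41/7}, x = 1. Verdict at x = 1: Gauss's theorem (I1) matches (x = 1: the Gamma ratio telescopes since c-a-b = 4 > 0 and a = 1 in Z>0). Value: -85/42.

First insight: t_0 being -5/3, the running product (prefactor -5/3) telescopes to a rising factorial.
Adjacent-term ratio: r(k) = 1 * (k+6/7) (k+1) / [(k+41/7) (k+1)] ; factor over Q: parameters, x = 1, and C = -5/3.


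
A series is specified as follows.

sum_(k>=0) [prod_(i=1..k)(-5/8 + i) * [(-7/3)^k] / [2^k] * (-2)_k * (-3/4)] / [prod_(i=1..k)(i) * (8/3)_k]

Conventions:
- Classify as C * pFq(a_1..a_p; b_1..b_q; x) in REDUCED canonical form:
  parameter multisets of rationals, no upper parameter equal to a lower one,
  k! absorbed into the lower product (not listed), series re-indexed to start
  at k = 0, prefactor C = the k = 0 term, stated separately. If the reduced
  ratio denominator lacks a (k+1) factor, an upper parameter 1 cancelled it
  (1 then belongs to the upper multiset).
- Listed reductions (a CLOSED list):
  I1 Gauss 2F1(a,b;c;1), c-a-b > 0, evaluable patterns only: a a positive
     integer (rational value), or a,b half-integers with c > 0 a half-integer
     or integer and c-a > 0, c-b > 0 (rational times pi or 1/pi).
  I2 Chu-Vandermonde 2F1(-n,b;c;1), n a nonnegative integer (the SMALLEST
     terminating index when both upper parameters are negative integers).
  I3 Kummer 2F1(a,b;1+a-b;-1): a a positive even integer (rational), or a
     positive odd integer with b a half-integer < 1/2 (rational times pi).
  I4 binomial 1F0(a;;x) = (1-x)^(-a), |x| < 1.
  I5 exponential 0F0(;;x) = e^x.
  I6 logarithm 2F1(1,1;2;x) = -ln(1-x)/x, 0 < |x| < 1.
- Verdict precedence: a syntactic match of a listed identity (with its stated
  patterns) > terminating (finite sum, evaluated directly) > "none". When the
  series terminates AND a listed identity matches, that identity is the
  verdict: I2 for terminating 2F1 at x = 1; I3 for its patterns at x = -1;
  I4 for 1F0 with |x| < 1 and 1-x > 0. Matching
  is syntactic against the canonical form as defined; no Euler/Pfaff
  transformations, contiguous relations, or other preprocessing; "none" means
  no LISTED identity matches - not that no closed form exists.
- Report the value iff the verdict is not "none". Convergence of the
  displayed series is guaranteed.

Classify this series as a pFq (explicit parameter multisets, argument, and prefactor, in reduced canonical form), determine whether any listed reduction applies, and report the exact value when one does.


Classification (C = -3/4): 2F1 with upper {-2, 3/8}, lower {8/3}, argument x = -7/6. Verdict: terminating (-2 upstairs). 3 nonzero terms in all; added directly. Exact value: -8601/8192.

Key observation: t_0 being -3/4, the two k-th powers (C = -3/4, x = -7/6) combine into one argument.
Step ratio: r(k) = (-7/6) * (k-2) (k+3/8) / [(k+8/3) (k+1)] - rational in k. x = (-7/6); t_0 = -3/4; negate the roots.


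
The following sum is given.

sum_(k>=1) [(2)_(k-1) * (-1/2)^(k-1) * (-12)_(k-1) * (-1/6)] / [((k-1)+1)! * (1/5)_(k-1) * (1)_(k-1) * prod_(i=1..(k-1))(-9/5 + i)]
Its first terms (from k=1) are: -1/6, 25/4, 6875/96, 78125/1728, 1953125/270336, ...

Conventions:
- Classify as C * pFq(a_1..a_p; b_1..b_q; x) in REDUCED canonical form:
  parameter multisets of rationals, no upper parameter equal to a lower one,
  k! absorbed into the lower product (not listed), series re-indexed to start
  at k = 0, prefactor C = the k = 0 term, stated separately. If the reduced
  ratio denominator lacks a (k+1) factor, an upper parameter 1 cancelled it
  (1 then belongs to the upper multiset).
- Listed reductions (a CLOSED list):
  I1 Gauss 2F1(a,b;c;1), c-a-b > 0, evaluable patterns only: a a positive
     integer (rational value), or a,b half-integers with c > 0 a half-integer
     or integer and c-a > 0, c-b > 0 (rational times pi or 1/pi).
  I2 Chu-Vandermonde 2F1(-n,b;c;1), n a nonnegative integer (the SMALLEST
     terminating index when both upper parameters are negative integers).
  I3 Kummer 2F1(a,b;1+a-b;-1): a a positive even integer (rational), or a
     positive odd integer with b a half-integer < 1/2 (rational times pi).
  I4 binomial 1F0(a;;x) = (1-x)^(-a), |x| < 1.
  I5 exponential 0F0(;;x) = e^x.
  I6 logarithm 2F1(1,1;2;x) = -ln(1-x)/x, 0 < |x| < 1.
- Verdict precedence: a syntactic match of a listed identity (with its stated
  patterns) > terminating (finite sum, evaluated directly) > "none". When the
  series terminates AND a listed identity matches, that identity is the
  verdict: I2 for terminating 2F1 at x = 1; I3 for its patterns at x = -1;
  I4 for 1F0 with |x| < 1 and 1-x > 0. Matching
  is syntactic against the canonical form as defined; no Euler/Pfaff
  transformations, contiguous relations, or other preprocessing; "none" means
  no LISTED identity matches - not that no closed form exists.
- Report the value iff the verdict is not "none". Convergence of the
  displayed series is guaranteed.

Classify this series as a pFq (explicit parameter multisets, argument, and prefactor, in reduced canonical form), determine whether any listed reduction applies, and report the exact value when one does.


Structural cue: with t_0 = -1/6, (1)_k (C = -1/6, x = -1/2) is k! itself.
Adjacent-term ratio: r(k) = (-1/2) * (k-12) / [(k-4/5) (k+1/5) (k+1)] - rational in k. x = (-1/2); t_0 = -1/6; negate the roots.

With C = -1/6: the canonical form is 1F2(-12; -4/5, 1/5; -1/2). Verdict: terminating - the sum ends at index 12 because -12 is a negative integer; exact evaluation follows. Exact value: 2753509693899402256466749963853668321/21087468977506474517254699927732224.


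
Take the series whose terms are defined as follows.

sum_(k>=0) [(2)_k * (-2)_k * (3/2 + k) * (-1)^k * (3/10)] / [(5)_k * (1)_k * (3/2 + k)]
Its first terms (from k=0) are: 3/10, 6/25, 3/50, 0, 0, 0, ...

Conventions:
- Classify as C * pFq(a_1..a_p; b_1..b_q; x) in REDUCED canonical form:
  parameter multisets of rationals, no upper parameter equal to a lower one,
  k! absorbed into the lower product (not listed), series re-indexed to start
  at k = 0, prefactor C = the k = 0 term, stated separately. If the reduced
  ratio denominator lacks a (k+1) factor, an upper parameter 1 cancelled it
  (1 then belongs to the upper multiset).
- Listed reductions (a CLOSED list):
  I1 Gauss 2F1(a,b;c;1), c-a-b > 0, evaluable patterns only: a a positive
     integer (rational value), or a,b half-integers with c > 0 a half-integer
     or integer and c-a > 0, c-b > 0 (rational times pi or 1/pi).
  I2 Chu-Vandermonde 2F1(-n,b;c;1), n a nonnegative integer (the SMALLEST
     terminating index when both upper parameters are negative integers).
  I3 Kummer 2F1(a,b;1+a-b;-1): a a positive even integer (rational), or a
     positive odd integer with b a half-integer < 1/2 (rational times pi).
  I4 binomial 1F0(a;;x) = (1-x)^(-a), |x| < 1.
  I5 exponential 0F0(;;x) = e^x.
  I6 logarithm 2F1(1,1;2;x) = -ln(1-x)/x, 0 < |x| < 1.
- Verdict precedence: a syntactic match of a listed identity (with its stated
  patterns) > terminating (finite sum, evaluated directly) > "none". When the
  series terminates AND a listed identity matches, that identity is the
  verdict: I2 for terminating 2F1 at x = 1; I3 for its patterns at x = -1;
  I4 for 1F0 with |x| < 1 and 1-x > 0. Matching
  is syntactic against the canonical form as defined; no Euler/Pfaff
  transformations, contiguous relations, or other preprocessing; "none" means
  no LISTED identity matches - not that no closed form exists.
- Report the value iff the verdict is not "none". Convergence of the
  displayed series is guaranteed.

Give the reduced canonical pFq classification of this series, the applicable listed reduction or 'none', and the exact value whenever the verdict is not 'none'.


This is 3/10 * 2F1(-2, 2; 5; -1) in reduced canonical form. Verdict: Kummer (I3) fires (x = -1; c = 5 equals 1+a-b for upper {-2, 2}: listed pattern). Value: 3/5.

First insight: from the first term 3/10: (1)_k (C = 3/10) is k! itself.
Ratio: r(k) = (-1) * (k-2) (k+2) / [(k+5) (k+1)] ; factor over Q: parameters, x = (-1), and C = 3/10.


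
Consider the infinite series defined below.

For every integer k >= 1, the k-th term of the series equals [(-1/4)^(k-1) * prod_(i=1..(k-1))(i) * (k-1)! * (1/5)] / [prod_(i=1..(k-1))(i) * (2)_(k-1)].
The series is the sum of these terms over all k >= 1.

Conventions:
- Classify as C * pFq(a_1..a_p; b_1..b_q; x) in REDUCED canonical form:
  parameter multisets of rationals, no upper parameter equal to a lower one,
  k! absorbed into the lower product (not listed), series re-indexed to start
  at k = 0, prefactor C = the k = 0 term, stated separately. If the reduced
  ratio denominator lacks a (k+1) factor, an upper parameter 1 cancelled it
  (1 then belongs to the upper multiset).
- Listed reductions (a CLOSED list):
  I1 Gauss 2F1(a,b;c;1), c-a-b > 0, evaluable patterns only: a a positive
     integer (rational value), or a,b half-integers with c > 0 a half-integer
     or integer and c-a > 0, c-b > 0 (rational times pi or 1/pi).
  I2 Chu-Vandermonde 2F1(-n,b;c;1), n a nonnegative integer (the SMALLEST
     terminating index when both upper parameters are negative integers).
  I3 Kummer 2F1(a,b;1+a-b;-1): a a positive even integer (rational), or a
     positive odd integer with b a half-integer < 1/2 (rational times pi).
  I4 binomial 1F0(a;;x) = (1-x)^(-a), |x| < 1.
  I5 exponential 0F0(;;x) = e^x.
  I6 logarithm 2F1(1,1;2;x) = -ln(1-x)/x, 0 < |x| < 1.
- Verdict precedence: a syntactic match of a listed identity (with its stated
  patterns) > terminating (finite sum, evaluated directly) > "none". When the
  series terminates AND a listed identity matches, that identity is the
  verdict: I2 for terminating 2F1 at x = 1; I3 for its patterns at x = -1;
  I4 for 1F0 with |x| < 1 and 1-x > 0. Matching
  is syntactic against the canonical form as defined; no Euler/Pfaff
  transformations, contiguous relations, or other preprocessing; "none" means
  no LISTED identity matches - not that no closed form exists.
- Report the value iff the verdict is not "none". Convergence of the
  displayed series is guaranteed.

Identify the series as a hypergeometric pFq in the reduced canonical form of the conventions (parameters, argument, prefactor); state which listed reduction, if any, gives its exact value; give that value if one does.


The series (x = -1/4) is 2F1: upper {1, 1}, lower {2}, prefactor 1/5. Verdict (x = -1/4): the I6 logarithm reduction applies (the logarithm: parameters (1,1;2), x = -1/4). Exact value: (4/5) * ln(5/4).

Key observation: t_0 being 1/5, the running product (prefactor 1/5) telescopes to a rising factorial.
Ratio: r(k) = (-1/4) * (k+1) (k+1) / [(k+2) (k+1)] ; factor over Q: parameters, x = (-1/4), and C = 1/5.


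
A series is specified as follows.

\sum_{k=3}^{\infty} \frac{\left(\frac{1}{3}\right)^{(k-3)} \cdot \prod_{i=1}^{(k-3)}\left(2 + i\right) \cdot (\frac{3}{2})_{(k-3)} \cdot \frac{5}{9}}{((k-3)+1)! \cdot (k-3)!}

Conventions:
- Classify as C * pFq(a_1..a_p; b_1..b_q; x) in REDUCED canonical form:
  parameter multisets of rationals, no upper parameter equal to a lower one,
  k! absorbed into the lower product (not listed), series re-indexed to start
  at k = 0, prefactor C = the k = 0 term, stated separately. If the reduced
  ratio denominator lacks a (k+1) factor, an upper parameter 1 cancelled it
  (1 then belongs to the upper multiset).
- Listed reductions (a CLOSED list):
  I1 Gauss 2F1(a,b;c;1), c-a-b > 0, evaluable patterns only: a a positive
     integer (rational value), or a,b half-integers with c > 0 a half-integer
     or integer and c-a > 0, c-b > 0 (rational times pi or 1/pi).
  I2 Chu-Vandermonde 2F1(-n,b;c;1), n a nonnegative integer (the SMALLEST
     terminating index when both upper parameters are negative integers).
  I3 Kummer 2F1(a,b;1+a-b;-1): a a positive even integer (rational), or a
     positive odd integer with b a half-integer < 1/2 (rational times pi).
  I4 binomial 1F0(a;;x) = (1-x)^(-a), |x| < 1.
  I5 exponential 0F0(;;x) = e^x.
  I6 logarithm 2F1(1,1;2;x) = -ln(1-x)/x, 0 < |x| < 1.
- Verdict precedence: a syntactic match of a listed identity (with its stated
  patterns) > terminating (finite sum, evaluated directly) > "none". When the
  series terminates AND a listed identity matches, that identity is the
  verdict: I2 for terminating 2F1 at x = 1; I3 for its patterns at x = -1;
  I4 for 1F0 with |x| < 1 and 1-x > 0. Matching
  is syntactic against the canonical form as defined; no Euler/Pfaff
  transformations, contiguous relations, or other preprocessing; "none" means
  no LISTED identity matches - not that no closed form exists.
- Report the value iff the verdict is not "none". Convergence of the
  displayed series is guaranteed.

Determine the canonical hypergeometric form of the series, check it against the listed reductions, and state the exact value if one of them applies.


x = \frac{1}{3} here; the reduced form reads 2F1, upper {\frac{3}{2}, 3}, lower {2}, C = \frac{5}{9}. Verdict: none - this 2F1 at x = \frac{1}{3} matches no listed pattern, and upper {\frac{3}{2}, 3} holds no stopper.

Key observation: with t_0 = \frac{5}{9}, the running product (prefactor 5/9) telescopes to a rising factorial.
Adjacent-term ratio: r(k) = \frac{1}{3} * (k+\frac{3}{2}) (k+3) / [(k+2) (k+1)] - poly over poly, x = \frac{1}{3} from leading terms; C = \frac{5}{9} at k = 0.


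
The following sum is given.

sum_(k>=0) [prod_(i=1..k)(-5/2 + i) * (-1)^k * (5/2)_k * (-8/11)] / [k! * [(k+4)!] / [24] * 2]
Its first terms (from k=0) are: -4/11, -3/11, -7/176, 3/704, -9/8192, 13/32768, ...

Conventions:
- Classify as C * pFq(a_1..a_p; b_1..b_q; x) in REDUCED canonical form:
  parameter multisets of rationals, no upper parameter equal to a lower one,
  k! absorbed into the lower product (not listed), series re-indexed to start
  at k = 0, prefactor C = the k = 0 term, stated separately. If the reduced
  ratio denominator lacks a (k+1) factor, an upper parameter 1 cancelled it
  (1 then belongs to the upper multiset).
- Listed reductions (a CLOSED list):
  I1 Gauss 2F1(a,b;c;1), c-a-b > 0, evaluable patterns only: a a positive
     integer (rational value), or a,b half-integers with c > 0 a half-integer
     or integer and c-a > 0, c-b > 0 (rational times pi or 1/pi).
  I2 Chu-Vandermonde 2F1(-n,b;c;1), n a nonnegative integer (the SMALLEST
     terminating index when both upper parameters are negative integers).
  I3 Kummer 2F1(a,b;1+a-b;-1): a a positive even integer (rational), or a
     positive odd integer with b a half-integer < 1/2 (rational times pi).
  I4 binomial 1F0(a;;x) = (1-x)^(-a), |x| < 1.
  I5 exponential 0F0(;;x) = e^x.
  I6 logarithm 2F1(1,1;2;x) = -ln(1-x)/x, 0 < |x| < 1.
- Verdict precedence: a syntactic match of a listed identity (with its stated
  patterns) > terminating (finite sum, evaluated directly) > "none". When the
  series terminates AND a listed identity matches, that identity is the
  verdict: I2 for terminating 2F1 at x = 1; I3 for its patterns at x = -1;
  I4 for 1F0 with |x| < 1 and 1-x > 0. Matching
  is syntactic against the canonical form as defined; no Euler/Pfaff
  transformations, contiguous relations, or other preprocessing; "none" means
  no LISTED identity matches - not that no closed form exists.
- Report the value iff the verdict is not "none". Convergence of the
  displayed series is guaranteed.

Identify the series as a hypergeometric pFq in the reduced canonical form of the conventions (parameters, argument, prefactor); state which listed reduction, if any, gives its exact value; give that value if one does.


Canonical form: C = -4/11 times 2F1 with upper {-3/2, 5/2}, lower {5}, x = -1. Verdict: no listed reduction: x = -1 and upper {-3/2, 5/2} fail every I1-I6 pattern.

The tell: with t_0 = -4/11, the denominator's factorial ratio (C = -4/11) is a lower Pochhammer.
Term ratio: r(k) = (-1) * (k-3/2) (k+5/2) / [(k+5) (k+1)] - rational; roots negated = parameters, x = (-1), C = -4/11.


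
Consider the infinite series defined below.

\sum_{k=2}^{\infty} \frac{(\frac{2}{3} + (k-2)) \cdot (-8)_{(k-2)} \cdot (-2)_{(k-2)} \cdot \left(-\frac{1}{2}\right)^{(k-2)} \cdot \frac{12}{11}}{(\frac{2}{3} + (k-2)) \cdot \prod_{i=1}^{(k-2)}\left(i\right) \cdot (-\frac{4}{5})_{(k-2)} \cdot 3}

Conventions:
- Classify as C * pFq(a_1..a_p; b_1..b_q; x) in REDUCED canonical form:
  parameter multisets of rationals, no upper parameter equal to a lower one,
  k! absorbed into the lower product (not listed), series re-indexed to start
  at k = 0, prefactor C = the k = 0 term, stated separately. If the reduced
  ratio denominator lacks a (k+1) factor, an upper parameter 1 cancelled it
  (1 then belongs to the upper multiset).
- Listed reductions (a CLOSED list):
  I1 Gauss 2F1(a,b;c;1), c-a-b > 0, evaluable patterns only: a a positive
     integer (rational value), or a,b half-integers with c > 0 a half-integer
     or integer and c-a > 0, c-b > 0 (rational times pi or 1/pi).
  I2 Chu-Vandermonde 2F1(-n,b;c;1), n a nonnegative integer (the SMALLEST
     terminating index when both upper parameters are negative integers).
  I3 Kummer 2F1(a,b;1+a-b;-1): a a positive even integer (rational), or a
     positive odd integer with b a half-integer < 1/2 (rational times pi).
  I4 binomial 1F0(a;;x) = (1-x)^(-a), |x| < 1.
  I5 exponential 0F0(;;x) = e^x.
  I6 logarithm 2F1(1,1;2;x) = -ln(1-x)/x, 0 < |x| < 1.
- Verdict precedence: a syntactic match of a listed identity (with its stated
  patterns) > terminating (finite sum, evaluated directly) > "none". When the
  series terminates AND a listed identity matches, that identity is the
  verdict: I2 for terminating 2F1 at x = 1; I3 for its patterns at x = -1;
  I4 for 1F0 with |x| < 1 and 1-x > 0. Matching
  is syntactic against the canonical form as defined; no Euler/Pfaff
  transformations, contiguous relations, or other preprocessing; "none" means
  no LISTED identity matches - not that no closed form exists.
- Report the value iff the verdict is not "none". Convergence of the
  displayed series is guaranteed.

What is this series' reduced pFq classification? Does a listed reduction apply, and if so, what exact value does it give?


The series (x = -\frac{1}{2}) is 2F1: upper {-8, -2}, lower {-\frac{4}{5}}, prefactor \frac{4}{11}. Verdict: terminating. (-2)_k vanishes past k = 2, leaving a 3-term sum, computed directly. Its exact value is -\frac{306}{11}.

The tell: from the first term \frac{4}{11}: the constant factors (C = 4/11, x = -1/2) combine into one prefactor.
Adjacent-term ratio: r(k) = -\frac{1}{2} * (k-8) (k-2) / [(k-\frac{4}{5}) (k+1)] - rational in k, leading ratio -\frac{1}{2}; with t_0 = \frac{4}{11}, classification follows.


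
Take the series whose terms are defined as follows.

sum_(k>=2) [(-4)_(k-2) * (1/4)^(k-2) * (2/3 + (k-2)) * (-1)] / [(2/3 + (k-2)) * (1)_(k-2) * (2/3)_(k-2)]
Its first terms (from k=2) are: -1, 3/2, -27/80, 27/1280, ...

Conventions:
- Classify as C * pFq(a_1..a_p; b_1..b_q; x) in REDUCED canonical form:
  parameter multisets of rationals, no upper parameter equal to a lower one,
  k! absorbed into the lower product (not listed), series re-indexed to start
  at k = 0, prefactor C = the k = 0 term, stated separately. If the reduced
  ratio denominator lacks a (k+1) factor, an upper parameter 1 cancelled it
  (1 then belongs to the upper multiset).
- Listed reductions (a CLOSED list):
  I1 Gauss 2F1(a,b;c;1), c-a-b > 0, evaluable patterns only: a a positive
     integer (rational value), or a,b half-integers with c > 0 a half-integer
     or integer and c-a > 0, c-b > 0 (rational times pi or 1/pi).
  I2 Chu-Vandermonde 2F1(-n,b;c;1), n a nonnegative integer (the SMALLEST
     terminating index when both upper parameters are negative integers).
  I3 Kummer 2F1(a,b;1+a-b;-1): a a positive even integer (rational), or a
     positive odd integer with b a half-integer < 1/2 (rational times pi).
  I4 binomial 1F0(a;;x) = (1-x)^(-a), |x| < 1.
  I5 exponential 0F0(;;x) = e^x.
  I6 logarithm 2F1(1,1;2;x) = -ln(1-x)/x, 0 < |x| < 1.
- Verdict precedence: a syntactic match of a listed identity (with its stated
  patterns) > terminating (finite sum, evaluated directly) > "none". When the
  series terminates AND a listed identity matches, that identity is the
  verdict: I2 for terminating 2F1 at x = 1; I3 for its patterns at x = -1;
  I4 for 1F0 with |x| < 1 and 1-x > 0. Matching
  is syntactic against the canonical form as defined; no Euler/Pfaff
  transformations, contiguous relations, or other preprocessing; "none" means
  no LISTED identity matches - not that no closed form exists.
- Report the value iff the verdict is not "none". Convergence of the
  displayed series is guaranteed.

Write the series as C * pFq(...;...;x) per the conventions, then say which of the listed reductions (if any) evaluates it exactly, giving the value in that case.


Key step: t_0 being -1, k + 2/3 divides numerator and denominator alike; C = -1, x = 1/4 after cancelling.
Adjacent-term ratio: r(k) = (1/4) * (k-4) / [(k+2/3) (k+1)] - poly over poly, x = (1/4) from leading terms; C = -1 at k = 0.

x = 1/4 here; the reduced form reads 1F1, upper {-4}, lower {2/3}, C = -1. Verdict: terminating - no listed pattern fits, but -4 in the upper list cuts the series at k = 4; direct evaluation. Sum: 41279/225280.


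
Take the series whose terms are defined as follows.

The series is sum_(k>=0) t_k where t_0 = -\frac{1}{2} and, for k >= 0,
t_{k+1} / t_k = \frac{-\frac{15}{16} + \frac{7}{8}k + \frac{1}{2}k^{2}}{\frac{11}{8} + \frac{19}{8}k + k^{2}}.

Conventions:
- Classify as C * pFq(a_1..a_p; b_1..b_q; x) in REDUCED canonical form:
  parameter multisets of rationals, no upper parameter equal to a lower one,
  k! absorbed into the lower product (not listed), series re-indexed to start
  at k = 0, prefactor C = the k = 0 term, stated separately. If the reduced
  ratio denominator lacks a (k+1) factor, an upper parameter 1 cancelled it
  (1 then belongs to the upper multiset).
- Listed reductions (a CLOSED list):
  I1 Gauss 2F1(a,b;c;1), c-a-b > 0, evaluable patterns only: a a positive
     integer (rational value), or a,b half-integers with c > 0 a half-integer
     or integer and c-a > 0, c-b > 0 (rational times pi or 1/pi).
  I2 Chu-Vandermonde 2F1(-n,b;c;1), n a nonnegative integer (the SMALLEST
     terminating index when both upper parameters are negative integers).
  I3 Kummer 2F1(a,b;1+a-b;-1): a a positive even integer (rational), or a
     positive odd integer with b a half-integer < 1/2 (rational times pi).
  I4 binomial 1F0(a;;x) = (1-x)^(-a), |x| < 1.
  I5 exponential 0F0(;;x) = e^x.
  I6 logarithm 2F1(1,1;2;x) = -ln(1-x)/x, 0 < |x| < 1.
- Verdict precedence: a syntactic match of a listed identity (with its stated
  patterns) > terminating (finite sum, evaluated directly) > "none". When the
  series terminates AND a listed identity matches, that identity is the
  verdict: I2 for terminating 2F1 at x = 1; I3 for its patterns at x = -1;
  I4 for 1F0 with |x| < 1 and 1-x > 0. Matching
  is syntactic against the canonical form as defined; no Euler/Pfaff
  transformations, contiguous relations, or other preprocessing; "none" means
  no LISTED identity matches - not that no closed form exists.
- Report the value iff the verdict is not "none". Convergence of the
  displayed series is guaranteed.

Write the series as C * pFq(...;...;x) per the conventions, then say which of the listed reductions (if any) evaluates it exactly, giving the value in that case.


This is -\frac{1}{2} * 2F1(-\frac{3}{4}, \frac{5}{2}; \frac{11}{8}; \frac{1}{2}) in reduced canonical form. Verdict: none. Every listed pattern misses the 2F1 form at \frac{1}{2}, upper {-\frac{3}{4}, \frac{5}{2}}.

Key step: with t_0 = -\frac{1}{2}, roots of the ratio polynomials (C = -1/2) are the negated parameters.
Adjacent-term ratio: r(k) = \frac{1}{2} * (k-\frac{3}{4}) (k+\frac{5}{2}) / [(k+\frac{11}{8}) (k+1)] - poly over poly, x = \frac{1}{2} from leading terms; C = -\frac{1}{2} at k = 0.


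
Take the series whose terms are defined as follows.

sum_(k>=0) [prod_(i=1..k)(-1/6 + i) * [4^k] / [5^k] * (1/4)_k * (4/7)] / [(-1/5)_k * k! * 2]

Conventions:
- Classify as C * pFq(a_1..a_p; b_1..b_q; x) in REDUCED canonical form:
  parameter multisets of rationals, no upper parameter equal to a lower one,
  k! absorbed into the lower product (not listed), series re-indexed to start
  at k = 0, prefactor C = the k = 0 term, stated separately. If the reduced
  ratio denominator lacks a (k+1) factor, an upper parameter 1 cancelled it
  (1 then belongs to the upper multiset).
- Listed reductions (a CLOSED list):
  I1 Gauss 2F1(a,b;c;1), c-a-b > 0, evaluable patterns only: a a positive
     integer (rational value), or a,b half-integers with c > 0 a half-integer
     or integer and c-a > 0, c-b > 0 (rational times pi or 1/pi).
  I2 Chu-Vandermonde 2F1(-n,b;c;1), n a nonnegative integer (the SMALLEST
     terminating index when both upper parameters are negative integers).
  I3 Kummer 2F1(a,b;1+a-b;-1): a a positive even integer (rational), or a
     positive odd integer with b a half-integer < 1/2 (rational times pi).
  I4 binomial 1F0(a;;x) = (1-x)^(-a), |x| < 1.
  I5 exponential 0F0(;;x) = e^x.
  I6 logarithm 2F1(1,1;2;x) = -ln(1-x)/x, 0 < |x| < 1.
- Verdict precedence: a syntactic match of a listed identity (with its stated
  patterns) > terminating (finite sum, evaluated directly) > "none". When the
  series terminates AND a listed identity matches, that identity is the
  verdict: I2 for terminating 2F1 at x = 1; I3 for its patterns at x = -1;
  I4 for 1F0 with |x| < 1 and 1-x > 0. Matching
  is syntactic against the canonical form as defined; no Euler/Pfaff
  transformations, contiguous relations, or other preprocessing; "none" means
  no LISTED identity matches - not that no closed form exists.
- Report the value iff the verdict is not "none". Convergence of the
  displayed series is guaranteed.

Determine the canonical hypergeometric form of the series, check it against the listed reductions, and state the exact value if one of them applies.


Classification (C = 2/7): 2F1 with upper {1/4, 5/6}, lower {-1/5}, argument x = 4/5. Verdict: none here - no I1-I6 shape fits x = 4/5 with lower {-1/5}.

The tell: with t_0 = 2/7, the constant factors (C = 2/7) combine into one prefactor.
Consecutive-term ratio: r(k) = (4/5) * (k+1/4) (k+5/6) / [(k-1/5) (k+1)] - rational in k. x = (4/5); t_0 = 2/7; negate the roots.


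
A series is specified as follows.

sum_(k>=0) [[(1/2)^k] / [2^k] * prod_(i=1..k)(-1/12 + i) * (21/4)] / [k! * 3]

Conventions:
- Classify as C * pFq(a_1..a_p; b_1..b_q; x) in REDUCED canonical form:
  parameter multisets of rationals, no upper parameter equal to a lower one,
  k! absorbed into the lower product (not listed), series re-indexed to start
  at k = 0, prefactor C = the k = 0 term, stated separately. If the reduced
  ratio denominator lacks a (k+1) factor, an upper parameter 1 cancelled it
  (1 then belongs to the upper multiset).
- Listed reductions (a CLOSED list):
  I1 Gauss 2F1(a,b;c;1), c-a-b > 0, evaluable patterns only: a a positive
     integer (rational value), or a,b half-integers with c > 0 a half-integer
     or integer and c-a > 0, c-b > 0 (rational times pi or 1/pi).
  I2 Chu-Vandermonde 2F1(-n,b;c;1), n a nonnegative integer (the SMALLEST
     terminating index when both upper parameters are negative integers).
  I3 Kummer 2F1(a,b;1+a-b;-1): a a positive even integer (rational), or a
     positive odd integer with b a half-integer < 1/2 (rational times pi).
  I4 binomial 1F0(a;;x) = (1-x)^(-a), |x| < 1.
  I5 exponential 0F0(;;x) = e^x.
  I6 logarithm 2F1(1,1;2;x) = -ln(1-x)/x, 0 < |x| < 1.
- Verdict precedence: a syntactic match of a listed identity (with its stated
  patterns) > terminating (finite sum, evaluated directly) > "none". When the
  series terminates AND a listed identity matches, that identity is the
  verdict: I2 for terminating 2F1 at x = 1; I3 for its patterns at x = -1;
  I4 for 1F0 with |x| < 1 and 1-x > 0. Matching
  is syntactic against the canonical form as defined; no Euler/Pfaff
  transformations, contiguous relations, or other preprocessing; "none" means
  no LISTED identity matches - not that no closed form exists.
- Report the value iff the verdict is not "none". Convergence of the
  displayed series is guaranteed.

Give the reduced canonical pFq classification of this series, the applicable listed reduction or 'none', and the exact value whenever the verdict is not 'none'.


Prefactor 7/4, argument 1/4: 1F0 with upper {11/12} over lower {-}. Verdict: the I4 binomial reduction fires (the 1F0 binomial series: exponent -11/12, x = 1/4). Exact value: (7/4) * (3/4)^(-11/12).

Key observation: with t_0 = 7/4, the constant factors (C = 7/4, x = 1/4) combine into one prefactor.
Step ratio: r(k) = (1/4) * (k+11/12) / [(k+1)] ; factor over Q: parameters, x = (1/4), and C = 7/4.


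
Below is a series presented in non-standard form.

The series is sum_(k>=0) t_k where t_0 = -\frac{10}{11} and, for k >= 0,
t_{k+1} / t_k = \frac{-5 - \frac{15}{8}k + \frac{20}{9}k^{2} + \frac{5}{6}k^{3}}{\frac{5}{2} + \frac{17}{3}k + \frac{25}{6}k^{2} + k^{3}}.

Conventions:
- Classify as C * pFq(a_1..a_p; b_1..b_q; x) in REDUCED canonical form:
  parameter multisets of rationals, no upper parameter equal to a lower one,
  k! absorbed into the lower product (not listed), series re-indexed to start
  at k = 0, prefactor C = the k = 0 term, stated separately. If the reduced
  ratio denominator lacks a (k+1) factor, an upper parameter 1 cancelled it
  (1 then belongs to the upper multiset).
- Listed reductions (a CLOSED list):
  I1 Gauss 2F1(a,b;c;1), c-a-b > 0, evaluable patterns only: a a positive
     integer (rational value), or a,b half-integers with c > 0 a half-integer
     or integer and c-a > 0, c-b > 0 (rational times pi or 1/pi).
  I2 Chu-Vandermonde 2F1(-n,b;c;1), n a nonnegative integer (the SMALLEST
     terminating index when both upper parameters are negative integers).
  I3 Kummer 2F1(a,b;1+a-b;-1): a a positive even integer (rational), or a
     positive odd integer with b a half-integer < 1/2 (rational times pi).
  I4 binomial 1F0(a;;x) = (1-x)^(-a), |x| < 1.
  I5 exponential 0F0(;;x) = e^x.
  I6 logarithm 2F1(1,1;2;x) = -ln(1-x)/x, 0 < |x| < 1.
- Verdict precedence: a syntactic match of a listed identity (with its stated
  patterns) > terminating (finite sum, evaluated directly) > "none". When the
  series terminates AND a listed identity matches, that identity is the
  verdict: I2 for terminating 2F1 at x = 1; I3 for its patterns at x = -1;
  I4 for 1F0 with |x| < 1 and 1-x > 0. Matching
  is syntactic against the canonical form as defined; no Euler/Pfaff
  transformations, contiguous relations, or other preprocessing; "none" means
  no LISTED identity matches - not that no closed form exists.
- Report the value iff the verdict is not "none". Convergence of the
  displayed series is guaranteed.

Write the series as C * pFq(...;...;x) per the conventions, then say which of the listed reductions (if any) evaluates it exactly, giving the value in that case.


At argument \frac{5}{6}: a 2F1 with upper {-\frac{3}{2}, \frac{8}{3}}, lower {\frac{5}{3}}, scaled by C = -\frac{10}{11}. Verdict: none. Every listed pattern misses the 2F1 form at \frac{5}{6}, upper {-\frac{3}{2}, \frac{8}{3}}.

First insight: with t_0 = -\frac{10}{11}, the expanded ratio factors over Q; C = -10/11, roots give parameters.
Consecutive-term ratio: r(k) = \frac{5}{6} * (k-\frac{3}{2}) (k+\frac{8}{3}) / [(k+\frac{5}{3}) (k+1)] - rational in k. x = \frac{5}{6}; t_0 = -\frac{10}{11}; negate the roots.


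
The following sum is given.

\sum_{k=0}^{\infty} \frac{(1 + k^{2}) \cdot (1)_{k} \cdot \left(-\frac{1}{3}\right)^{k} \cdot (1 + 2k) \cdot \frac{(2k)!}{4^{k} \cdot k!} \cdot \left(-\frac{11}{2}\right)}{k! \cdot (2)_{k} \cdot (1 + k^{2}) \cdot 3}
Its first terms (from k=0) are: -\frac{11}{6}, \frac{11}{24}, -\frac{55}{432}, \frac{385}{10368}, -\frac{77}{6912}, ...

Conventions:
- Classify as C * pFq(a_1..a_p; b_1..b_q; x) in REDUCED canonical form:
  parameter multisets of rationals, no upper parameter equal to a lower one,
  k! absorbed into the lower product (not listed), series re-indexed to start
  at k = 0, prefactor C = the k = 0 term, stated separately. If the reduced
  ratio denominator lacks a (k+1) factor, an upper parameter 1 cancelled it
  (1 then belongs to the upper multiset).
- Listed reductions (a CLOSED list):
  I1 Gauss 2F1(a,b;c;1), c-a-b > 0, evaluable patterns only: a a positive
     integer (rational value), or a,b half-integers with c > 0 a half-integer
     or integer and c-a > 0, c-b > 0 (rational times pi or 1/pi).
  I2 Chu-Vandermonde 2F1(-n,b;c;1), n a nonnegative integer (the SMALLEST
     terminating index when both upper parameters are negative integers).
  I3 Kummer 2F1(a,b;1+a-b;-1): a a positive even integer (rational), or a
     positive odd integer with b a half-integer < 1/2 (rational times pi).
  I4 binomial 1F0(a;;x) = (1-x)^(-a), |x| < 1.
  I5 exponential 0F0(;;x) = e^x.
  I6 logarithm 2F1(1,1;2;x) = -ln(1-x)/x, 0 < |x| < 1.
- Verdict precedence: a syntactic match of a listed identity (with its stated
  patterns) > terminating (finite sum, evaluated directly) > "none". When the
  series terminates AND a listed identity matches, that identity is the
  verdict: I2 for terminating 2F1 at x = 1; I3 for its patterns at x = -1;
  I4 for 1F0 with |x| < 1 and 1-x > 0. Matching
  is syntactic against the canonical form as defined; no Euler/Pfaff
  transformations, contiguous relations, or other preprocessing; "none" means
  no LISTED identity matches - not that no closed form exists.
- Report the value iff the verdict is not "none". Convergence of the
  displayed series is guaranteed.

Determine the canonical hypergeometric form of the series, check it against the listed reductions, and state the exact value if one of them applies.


Key observation: x = -\frac{1}{3} and the constant factors (C = -11/6, x = -1/3) combine into one prefactor.
Step ratio: r(k) = -\frac{1}{3} * (k+1) (k+\frac{3}{2}) / [(k+2) (k+1)] - rational in k. x = -\frac{1}{3}; t_0 = -\frac{11}{6}; negate the roots.

Prefactor -\frac{11}{6}, argument -\frac{1}{3}: 2F1 with upper {1, \frac{3}{2}} over lower {2}. Verdict: none (x = -\frac{1}{3}): each listed identity misses the multisets {1, \frac{3}{2}} ; {2}.


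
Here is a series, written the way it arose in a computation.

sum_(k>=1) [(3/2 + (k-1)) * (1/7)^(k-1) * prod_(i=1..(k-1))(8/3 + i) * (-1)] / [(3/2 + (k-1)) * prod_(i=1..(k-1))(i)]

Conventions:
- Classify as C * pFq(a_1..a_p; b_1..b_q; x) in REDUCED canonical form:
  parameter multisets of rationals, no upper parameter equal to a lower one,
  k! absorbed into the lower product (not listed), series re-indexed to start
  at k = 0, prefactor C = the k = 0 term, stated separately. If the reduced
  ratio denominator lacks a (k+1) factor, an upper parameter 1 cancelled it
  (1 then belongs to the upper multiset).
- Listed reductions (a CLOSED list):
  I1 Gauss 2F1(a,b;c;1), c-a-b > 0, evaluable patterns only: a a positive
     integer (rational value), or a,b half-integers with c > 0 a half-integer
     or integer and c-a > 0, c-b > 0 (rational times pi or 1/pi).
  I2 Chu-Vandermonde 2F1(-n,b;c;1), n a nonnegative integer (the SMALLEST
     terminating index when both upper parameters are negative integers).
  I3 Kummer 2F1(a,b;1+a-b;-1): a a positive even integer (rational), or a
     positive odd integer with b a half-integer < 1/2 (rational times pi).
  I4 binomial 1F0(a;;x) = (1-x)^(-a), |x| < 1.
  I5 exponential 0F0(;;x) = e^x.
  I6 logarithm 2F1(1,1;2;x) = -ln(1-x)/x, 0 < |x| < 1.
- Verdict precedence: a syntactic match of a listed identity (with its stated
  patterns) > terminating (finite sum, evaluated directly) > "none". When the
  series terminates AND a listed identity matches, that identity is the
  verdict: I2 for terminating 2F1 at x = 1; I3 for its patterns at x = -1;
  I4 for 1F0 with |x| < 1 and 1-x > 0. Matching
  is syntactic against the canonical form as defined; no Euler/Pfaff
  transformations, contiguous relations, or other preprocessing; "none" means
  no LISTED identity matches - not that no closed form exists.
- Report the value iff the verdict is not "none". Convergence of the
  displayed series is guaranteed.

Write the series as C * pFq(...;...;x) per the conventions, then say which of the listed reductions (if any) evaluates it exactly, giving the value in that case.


With C = -1: the canonical form is 1F0(11/3; -; 1/7). Verdict: binomial (I4) applies (the 1F0 binomial series: exponent -11/3, x = 1/7). Its exact value is (-1) * (6/7)^(-11/3).

Key step: x = (1/7) and the running product (prefactor -1) telescopes to a rising factorial.
Adjacent-term ratio: r(k) = (1/7) * (k+11/3) / [(k+1)] - rational in k. x = (1/7); t_0 = -1; negate the roots.
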